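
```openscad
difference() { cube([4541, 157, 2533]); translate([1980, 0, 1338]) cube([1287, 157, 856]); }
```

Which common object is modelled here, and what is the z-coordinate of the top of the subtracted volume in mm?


A wall with a window opening. The window head height is 2194 mm.

A wall with a rectangular opening subtracted — a window. Sill at z = 1338, opening 856 mm tall, so the head is at 1338 + 856 = 2194 mm.


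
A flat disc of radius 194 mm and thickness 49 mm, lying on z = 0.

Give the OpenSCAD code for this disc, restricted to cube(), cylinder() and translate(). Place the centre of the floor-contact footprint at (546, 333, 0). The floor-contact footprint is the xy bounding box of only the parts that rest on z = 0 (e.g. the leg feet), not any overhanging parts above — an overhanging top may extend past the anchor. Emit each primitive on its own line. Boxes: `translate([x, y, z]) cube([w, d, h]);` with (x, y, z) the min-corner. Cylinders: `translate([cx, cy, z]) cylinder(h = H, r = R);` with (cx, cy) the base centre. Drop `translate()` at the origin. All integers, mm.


translate([546, 333, 0]) cylinder(h = 49, r = 194);


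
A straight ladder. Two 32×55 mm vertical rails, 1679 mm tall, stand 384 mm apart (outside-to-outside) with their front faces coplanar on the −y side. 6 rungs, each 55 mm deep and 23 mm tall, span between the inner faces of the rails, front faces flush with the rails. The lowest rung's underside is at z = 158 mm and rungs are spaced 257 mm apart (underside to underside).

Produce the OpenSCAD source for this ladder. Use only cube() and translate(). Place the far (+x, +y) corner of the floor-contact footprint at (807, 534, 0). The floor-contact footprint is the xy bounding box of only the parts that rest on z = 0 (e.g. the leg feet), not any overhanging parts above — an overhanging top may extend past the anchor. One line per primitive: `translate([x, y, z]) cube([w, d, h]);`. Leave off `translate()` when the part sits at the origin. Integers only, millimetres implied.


// rung span = 384 - 2*32 = 320
// rung[k] z = 158 + k*257
translate([423, 479, 0]) cube([32, 55, 1679]);
translate([775, 479, 0]) cube([32, 55, 1679]);
translate([455, 479, 158]) cube([320, 55, 23]);
translate([455, 479, 415]) cube([320, 55, 23]);
translate([455, 479, 672]) cube([320, 55, 23]);
translate([455, 479, 929]) cube([320, 55, 23]);
translate([455, 479, 1186]) cube([320, 55, 23]);
translate([455, 479, 1443]) cube([320, 55, 23]);


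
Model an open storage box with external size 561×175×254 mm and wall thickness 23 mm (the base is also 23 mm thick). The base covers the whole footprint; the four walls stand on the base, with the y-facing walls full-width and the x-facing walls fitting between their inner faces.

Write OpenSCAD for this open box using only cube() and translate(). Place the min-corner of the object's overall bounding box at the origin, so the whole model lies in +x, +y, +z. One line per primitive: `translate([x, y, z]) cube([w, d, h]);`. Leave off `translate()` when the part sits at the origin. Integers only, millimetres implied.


cube([561, 175, 23]);
translate([0, 0, 23]) cube([561, 23, 231]);
translate([0, 152, 23]) cube([561, 23, 231]);
translate([0, 23, 23]) cube([23, 129, 231]);
translate([538, 23, 23]) cube([23, 129, 231]);


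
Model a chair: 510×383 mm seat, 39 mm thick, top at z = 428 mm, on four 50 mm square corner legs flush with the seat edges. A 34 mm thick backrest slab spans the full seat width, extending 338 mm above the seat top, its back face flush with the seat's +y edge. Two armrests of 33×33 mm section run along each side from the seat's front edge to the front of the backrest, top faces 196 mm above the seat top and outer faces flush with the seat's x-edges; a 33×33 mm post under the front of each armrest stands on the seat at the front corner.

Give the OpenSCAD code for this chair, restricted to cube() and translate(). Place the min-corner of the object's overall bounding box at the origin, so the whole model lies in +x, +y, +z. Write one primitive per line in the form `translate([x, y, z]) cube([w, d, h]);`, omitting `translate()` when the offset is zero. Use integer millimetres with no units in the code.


translate([0, 0, 389]) cube([510, 383, 39]);
cube([50, 50, 389]);
translate([460, 0, 0]) cube([50, 50, 389]);
translate([0, 333, 0]) cube([50, 50, 389]);
translate([460, 333, 0]) cube([50, 50, 389]);
translate([0, 349, 428]) cube([510, 34, 338]);
translate([0, 0, 591]) cube([33, 349, 33]);
translate([477, 0, 591]) cube([33, 349, 33]);
translate([0, 0, 428]) cube([33, 33, 163]);
translate([477, 0, 428]) cube([33, 33, 163]);


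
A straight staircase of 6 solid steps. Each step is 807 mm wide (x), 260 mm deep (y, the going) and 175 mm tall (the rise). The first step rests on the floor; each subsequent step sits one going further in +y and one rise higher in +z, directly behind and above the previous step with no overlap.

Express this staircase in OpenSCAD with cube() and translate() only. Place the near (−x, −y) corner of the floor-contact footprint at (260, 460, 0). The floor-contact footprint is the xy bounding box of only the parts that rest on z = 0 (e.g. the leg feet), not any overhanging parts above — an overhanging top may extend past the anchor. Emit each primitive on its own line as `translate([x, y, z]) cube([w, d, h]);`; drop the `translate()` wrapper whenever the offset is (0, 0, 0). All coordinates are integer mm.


translate([260, 460, 0]) cube([807, 260, 175]);
translate([260, 720, 175]) cube([807, 260, 175]);
translate([260, 980, 350]) cube([807, 260, 175]);
translate([260, 1240, 525]) cube([807, 260, 175]);
translate([260, 1500, 700]) cube([807, 260, 175]);
translate([260, 1760, 875]) cube([807, 260, 175]);


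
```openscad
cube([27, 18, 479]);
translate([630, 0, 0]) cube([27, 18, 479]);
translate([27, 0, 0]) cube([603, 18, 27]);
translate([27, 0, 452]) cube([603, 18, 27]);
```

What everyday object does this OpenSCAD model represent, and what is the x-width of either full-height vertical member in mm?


A picture frame. The border width is 27 mm.

Four thin pieces enclosing a rectangular opening — a picture frame. The two full-height stiles are 479 mm tall; the top rail sits at z = 452 and is 27 mm tall, so the border above the opening is 479 − 452 = 27 mm, matching the stile x-width.


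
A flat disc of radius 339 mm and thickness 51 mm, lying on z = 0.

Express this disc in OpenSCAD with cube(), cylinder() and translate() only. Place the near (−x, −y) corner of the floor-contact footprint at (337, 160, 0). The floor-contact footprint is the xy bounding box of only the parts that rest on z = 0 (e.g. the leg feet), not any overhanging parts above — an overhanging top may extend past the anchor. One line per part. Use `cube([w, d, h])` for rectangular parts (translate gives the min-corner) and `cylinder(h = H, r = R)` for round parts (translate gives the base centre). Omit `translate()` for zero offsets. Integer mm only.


translate([676, 499, 0]) cylinder(h = 51, r = 339);


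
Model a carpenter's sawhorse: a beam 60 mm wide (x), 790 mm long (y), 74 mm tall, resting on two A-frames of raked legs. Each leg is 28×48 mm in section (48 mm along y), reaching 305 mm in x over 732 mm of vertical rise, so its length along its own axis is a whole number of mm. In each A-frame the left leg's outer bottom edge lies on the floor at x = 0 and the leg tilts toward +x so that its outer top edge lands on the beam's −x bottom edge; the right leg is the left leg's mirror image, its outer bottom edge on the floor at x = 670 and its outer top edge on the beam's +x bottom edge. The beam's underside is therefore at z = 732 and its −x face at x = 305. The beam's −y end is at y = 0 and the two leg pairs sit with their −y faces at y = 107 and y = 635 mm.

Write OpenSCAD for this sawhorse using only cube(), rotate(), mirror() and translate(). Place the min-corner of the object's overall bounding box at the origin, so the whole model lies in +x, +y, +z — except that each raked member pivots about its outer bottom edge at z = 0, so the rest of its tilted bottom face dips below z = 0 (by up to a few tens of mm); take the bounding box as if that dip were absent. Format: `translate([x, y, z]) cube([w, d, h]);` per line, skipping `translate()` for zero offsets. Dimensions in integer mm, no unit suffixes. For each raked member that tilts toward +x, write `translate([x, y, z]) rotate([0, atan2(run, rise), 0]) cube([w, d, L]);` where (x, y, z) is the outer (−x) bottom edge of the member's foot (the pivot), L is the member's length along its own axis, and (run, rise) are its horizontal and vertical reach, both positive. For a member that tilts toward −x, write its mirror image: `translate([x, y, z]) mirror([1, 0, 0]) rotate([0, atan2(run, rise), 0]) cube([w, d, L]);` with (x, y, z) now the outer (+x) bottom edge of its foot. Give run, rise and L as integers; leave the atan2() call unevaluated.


translate([305, 0, 732]) cube([60, 790, 74]);
translate([0, 107, 0]) rotate([0, atan2(305, 732), 0]) cube([28, 48, 793]);
translate([670, 107, 0]) mirror([1, 0, 0]) rotate([0, atan2(305, 732), 0]) cube([28, 48, 793]);
translate([0, 635, 0]) rotate([0, atan2(305, 732), 0]) cube([28, 48, 793]);
translate([670, 635, 0]) mirror([1, 0, 0]) rotate([0, atan2(305, 732), 0]) cube([28, 48, 793]);


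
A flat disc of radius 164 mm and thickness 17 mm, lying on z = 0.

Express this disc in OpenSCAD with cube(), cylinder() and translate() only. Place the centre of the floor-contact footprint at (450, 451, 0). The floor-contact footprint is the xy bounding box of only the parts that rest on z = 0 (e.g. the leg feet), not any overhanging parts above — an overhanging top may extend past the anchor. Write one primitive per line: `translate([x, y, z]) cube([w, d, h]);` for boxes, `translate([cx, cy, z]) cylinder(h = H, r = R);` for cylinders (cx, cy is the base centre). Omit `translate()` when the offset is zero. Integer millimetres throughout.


translate([450, 451, 0]) cylinder(h = 17, r = 164);


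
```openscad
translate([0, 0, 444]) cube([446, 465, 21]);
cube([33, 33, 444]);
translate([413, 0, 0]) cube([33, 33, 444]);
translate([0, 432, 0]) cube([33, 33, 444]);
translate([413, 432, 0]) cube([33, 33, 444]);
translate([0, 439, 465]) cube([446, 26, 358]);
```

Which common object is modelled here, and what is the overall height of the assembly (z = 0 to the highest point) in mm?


A chair. The overall height is 823 mm.

A slab on four corner posts with a tall panel at the back — a chair. The seat slab sits at z = 444 with thickness 21, and the 358 mm backrest starts at the seat top, so the overall height is 444 + 21 + 358 = 823 mm.


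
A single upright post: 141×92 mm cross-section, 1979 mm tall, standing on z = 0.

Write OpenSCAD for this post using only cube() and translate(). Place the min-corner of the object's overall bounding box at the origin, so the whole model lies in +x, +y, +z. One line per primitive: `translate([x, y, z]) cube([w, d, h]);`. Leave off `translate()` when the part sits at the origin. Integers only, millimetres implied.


cube([141, 92, 1979]);


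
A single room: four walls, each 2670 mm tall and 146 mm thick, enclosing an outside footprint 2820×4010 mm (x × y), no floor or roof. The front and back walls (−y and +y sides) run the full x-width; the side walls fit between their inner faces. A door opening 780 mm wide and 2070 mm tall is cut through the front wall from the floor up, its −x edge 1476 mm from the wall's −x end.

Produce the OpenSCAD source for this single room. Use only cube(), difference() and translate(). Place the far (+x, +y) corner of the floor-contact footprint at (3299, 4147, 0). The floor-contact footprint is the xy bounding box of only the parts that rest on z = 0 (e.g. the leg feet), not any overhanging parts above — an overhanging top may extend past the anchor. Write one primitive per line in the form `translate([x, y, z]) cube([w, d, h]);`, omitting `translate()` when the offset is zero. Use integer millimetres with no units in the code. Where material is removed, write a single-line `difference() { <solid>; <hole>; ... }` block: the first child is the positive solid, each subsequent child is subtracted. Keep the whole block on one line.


difference() { translate([479, 137, 0]) cube([2820, 146, 2670]); translate([1955, 137, 0]) cube([780, 146, 2070]); }
translate([479, 4001, 0]) cube([2820, 146, 2670]);
translate([479, 283, 0]) cube([146, 3718, 2670]);
translate([3153, 283, 0]) cube([146, 3718, 2670]);


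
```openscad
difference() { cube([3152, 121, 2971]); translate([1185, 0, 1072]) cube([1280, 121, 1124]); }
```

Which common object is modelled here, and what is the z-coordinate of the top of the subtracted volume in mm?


A wall with a window opening. The window head height is 2196 mm.

A wall with a rectangular opening subtracted — a window. Sill at z = 1072, opening 1124 mm tall, so the head is at 1072 + 1124 = 2196 mm.


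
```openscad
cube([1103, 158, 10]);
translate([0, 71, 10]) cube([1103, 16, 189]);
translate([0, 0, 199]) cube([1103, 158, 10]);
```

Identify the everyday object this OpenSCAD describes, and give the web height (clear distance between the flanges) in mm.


An I-beam. The web height is 189 mm.

Two wide flanges with a thin centred web — an I-beam. Overall 209 mm minus two 10 mm flanges gives a web of 209 − 2·10 = 189 mm.


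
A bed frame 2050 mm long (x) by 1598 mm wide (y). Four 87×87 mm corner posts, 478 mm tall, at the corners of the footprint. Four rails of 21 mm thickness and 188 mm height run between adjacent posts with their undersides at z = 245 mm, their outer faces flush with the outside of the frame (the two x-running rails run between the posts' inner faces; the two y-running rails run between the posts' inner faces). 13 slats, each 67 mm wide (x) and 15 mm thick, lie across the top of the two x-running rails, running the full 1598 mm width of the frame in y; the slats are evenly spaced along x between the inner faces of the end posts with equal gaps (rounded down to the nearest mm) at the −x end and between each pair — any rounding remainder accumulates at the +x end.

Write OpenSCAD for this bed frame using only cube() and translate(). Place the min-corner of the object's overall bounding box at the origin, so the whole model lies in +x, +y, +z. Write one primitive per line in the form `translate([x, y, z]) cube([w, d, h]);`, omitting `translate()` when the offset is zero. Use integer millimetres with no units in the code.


// slat z = rail_z + rail_h = 245 + 188 = 433
// slat gap = ⌊(1876 − 13·67) / 14⌋ = 71
cube([87, 87, 478]);
translate([0, 1511, 0]) cube([87, 87, 478]);
translate([1963, 0, 0]) cube([87, 87, 478]);
translate([1963, 1511, 0]) cube([87, 87, 478]);
translate([87, 0, 245]) cube([1876, 21, 188]);
translate([87, 1577, 245]) cube([1876, 21, 188]);
translate([0, 87, 245]) cube([21, 1424, 188]);
translate([2029, 87, 245]) cube([21, 1424, 188]);
translate([158, 0, 433]) cube([67, 1598, 15]);
translate([296, 0, 433]) cube([67, 1598, 15]);
translate([434, 0, 433]) cube([67, 1598, 15]);
translate([572, 0, 433]) cube([67, 1598, 15]);
translate([710, 0, 433]) cube([67, 1598, 15]);
translate([848, 0, 433]) cube([67, 1598, 15]);
translate([986, 0, 433]) cube([67, 1598, 15]);
translate([1124, 0, 433]) cube([67, 1598, 15]);
translate([1262, 0, 433]) cube([67, 1598, 15]);
translate([1400, 0, 433]) cube([67, 1598, 15]);
translate([1538, 0, 433]) cube([67, 1598, 15]);
translate([1676, 0, 433]) cube([67, 1598, 15]);
translate([1814, 0, 433]) cube([67, 1598, 15]);


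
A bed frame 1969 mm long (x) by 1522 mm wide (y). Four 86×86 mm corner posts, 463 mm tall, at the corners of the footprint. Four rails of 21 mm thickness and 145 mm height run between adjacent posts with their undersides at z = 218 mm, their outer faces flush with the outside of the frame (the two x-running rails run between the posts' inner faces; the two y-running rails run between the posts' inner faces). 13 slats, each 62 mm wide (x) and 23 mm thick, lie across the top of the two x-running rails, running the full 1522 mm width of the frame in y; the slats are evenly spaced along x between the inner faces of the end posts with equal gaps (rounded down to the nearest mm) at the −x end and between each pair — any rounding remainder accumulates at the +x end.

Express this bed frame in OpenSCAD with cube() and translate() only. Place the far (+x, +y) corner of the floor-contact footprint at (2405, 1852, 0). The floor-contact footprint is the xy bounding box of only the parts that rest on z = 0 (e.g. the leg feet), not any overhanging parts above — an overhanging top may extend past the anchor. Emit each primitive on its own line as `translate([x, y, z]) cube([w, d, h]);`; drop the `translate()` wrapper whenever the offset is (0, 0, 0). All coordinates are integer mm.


// slat z = rail_z + rail_h = 218 + 145 = 363
// slat gap = ⌊(1797 − 13·62) / 14⌋ = 70
translate([436, 330, 0]) cube([86, 86, 463]);
translate([436, 1766, 0]) cube([86, 86, 463]);
translate([2319, 330, 0]) cube([86, 86, 463]);
translate([2319, 1766, 0]) cube([86, 86, 463]);
translate([522, 330, 218]) cube([1797, 21, 145]);
translate([522, 1831, 218]) cube([1797, 21, 145]);
translate([436, 416, 218]) cube([21, 1350, 145]);
translate([2384, 416, 218]) cube([21, 1350, 145]);
translate([592, 330, 363]) cube([62, 1522, 23]);
translate([724, 330, 363]) cube([62, 1522, 23]);
translate([856, 330, 363]) cube([62, 1522, 23]);
translate([988, 330, 363]) cube([62, 1522, 23]);
translate([1120, 330, 363]) cube([62, 1522, 23]);
translate([1252, 330, 363]) cube([62, 1522, 23]);
translate([1384, 330, 363]) cube([62, 1522, 23]);
translate([1516, 330, 363]) cube([62, 1522, 23]);
translate([1648, 330, 363]) cube([62, 1522, 23]);
translate([1780, 330, 363]) cube([62, 1522, 23]);
translate([1912, 330, 363]) cube([62, 1522, 23]);
translate([2044, 330, 363]) cube([62, 1522, 23]);
translate([2176, 330, 363]) cube([62, 1522, 23]);


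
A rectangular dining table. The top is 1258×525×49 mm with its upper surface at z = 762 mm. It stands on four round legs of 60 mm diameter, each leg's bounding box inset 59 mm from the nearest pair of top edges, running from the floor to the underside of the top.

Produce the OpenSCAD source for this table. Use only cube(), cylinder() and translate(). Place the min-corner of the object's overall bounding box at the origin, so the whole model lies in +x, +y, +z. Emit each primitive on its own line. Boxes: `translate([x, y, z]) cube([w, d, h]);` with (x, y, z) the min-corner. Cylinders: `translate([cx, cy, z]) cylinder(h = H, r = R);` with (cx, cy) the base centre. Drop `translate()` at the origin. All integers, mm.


translate([0, 0, 713]) cube([1258, 525, 49]);
translate([89, 89, 0]) cylinder(h = 713, r = 30);
translate([1169, 89, 0]) cylinder(h = 713, r = 30);
translate([89, 436, 0]) cylinder(h = 713, r = 30);
translate([1169, 436, 0]) cylinder(h = 713, r = 30);


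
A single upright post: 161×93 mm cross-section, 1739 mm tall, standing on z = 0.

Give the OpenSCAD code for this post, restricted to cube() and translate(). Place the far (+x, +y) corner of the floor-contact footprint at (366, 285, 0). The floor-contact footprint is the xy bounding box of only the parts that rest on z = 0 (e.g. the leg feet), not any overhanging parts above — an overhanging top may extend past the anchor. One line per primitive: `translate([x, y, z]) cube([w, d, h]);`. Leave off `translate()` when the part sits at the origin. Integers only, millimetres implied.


translate([205, 192, 0]) cube([161, 93, 1739]);


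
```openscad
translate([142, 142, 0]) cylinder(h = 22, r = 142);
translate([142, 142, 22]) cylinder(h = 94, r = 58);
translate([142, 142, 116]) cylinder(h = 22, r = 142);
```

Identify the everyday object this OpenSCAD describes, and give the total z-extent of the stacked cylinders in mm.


A spool. The overall height is 138 mm.

Three coaxial cylinders, large–small–large — a spool. Two 22 mm flanges and a 94 mm core give 22 + 94 + 22 = 138 mm.


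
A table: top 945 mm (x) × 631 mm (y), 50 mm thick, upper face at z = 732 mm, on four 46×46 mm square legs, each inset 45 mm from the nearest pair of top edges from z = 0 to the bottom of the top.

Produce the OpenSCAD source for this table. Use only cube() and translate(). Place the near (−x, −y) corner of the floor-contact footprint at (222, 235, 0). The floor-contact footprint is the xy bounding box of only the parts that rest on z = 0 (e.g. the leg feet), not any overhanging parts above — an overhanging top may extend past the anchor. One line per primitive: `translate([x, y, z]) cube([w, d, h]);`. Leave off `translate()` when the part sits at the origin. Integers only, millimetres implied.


translate([177, 190, 682]) cube([945, 631, 50]);
translate([222, 235, 0]) cube([46, 46, 682]);
translate([1031, 235, 0]) cube([46, 46, 682]);
translate([222, 730, 0]) cube([46, 46, 682]);
translate([1031, 730, 0]) cube([46, 46, 682]);


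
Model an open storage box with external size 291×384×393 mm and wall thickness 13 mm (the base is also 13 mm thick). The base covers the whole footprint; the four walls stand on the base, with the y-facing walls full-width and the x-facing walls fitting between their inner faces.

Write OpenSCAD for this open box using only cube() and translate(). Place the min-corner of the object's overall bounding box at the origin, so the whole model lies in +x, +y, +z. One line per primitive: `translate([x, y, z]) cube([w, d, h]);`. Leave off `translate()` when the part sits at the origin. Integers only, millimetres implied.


cube([291, 384, 13]);
translate([0, 0, 13]) cube([291, 13, 380]);
translate([0, 371, 13]) cube([291, 13, 380]);
translate([0, 13, 13]) cube([13, 358, 380]);
translate([278, 13, 13]) cube([13, 358, 380]);


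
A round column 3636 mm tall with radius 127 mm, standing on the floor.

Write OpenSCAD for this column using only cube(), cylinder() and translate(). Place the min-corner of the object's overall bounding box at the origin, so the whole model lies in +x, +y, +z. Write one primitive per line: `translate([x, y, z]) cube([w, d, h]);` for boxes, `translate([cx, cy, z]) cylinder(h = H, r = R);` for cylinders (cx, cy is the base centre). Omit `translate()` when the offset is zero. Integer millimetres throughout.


translate([127, 127, 0]) cylinder(h = 3636, r = 127);


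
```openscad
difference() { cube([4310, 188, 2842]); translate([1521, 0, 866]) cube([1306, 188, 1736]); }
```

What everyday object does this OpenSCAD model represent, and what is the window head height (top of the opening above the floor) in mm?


A wall with a window opening. The window head height is 2602 mm.

A wall with a rectangular opening subtracted — a window. Sill at z = 866, opening 1736 mm tall, so the head is at 866 + 1736 = 2602 mm.


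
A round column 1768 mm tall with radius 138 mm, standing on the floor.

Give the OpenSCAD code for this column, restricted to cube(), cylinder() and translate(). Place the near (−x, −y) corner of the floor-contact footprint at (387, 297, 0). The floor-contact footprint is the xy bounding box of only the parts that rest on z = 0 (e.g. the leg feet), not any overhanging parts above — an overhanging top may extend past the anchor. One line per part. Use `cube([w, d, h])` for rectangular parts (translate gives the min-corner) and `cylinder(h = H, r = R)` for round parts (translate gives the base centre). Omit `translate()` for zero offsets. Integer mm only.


translate([525, 435, 0]) cylinder(h = 1768, r = 138);


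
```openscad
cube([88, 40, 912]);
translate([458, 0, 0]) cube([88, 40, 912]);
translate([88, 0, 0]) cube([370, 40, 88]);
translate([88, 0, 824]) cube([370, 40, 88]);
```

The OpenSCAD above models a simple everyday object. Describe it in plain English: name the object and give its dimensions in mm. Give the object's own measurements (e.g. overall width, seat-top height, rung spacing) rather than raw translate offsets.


A rectangular picture frame lying in the x–z plane (depth along y). The opening is 370 mm wide (x) by 736 mm tall (z), surrounded by a border 88 mm wide on all four sides. The frame is 40 mm deep and is made of two full-height vertical stiles with two horizontal rails fitted between them.


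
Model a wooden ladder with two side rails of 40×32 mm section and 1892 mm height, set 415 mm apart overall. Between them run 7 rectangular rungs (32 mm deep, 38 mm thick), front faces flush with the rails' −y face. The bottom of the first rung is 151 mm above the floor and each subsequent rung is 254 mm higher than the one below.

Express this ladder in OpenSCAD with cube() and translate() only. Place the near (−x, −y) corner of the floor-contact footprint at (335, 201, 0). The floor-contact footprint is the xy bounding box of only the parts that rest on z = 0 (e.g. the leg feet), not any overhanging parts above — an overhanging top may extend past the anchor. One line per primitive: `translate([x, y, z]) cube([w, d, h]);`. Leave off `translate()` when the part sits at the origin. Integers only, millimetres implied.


translate([335, 201, 0]) cube([40, 32, 1892]);
translate([710, 201, 0]) cube([40, 32, 1892]);
translate([375, 201, 151]) cube([335, 32, 38]);
translate([375, 201, 405]) cube([335, 32, 38]);
translate([375, 201, 659]) cube([335, 32, 38]);
translate([375, 201, 913]) cube([335, 32, 38]);
translate([375, 201, 1167]) cube([335, 32, 38]);
translate([375, 201, 1421]) cube([335, 32, 38]);
translate([375, 201, 1675]) cube([335, 32, 38]);


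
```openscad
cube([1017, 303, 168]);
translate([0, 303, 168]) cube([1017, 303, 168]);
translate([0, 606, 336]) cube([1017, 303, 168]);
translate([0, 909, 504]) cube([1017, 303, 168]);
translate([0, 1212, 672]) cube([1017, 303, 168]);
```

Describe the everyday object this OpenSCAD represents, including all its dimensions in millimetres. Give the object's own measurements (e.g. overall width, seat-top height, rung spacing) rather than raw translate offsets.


A straight staircase of 5 solid steps. Each step is 1017 mm wide (x), 303 mm deep (y, the going) and 168 mm tall (the rise). The first step rests on the floor; each subsequent step sits one going further in +y and one rise higher in +z, directly behind and above the previous step with no overlap.


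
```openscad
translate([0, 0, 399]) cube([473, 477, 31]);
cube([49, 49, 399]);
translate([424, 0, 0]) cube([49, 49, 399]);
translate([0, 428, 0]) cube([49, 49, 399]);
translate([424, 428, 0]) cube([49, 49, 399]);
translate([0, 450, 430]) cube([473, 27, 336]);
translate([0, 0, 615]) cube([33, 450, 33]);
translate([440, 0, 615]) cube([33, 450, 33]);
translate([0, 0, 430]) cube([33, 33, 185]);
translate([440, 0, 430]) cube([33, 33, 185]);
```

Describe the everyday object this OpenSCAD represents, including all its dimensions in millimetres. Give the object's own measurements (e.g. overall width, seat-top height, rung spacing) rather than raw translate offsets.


A chair. The seat is a 473×477×31 mm slab with its top at z = 430 mm, on four 49×49 mm corner legs (flush with the seat edges, standing on z = 0). A flat backrest 27 mm thick, 336 mm tall, spans the full seat width and rises from the seat top along its +y edge, rear face flush with the rear of the seat. Two armrests of 33×33 mm section run along each side from the seat's front edge to the front of the backrest, top faces 218 mm above the seat top and outer faces flush with the seat's x-edges; a 33×33 mm post under the front of each armrest stands on the seat at the front corner.


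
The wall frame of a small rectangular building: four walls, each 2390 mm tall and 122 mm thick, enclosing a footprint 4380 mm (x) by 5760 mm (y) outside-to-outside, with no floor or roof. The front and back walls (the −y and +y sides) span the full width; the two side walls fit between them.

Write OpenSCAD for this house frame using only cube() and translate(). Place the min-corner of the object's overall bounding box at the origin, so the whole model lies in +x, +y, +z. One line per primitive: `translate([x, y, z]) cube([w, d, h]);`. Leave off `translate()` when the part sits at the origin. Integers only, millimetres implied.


cube([4380, 122, 2390]);
translate([0, 5638, 0]) cube([4380, 122, 2390]);
translate([0, 122, 0]) cube([122, 5516, 2390]);
translate([4258, 122, 0]) cube([122, 5516, 2390]);


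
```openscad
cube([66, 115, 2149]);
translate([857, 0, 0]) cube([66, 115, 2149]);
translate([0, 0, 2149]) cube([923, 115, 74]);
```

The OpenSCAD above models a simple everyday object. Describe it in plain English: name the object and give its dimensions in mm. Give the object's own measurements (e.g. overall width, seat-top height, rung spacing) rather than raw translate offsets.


A door frame. The clear opening is 791 mm wide and 2149 mm high. Two 66 mm wide jambs, 115 mm deep, stand either side of the opening from the floor to the top of the opening. A 74 mm thick head sits across the top of both jambs, spanning the full outside width of the frame.


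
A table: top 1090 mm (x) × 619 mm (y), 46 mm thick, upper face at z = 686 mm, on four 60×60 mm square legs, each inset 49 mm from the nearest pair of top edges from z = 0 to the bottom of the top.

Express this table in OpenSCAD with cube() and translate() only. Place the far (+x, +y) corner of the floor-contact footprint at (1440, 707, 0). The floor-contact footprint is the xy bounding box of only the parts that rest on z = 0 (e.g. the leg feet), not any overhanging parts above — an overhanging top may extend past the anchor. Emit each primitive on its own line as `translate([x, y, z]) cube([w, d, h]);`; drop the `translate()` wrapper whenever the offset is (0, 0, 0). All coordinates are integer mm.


translate([399, 137, 640]) cube([1090, 619, 46]);
translate([448, 186, 0]) cube([60, 60, 640]);
translate([1380, 186, 0]) cube([60, 60, 640]);
translate([448, 647, 0]) cube([60, 60, 640]);
translate([1380, 647, 0]) cube([60, 60, 640]);


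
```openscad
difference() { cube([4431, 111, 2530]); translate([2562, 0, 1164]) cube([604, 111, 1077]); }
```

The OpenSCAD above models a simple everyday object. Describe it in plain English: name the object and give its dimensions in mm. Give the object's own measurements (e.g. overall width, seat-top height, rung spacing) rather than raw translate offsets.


A wall 4431 mm long (x), 111 mm thick (y), 2530 mm tall, with a rectangular window opening cut through it. The opening is 604 mm wide and 1077 mm tall; its sill is at z = 1164 mm and its near (−x) edge is 2562 mm from the wall's −x end. The opening passes through the full wall thickness.


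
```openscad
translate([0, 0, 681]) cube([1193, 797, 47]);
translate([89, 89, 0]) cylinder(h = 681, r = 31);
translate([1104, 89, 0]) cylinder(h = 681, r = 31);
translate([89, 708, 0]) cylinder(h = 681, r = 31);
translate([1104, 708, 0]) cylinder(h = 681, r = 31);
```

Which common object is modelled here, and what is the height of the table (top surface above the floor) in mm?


A table. The table height is 728 mm.

A 1193×797×47 slab sits at z = 681 on four Ø62 mm round legs — a table. The top surface is at 681 + 47 = 728 mm.


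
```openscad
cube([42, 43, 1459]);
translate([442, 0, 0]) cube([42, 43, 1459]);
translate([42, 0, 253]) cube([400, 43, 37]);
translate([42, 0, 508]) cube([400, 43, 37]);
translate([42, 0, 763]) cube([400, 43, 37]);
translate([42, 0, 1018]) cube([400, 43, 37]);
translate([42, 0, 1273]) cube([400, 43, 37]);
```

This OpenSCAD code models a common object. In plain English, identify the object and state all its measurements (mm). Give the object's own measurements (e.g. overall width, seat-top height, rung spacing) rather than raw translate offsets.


A straight ladder. Two 42×43 mm vertical rails, 1459 mm tall, stand 484 mm apart (outside-to-outside) with their front faces coplanar on the −y side. 5 rungs, each 43 mm deep and 37 mm tall, span between the inner faces of the rails, front faces flush with the rails. The lowest rung's underside is at z = 253 mm and rungs are spaced 255 mm apart (underside to underside).


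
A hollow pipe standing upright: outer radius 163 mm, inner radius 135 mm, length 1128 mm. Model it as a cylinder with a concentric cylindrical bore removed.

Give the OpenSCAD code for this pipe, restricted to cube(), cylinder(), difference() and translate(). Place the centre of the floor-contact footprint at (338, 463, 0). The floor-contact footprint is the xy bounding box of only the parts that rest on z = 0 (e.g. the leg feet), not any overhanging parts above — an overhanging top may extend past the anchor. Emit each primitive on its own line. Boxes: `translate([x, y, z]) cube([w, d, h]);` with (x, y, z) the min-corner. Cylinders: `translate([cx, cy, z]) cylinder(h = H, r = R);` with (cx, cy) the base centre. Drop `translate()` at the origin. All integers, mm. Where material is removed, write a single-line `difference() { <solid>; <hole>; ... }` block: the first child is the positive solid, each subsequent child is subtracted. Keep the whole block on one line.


difference() { translate([338, 463, 0]) cylinder(h = 1128, r = 163); translate([338, 463, 0]) cylinder(h = 1128, r = 135); }


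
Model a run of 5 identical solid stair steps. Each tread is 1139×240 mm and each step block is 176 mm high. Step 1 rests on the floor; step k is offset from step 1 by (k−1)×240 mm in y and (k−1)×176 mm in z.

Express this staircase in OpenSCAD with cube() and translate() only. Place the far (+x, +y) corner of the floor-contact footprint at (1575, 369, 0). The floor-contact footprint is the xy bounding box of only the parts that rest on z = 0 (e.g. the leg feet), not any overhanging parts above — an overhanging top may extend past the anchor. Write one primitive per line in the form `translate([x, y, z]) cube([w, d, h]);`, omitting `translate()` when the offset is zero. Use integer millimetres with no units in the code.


translate([436, 129, 0]) cube([1139, 240, 176]);
translate([436, 369, 176]) cube([1139, 240, 176]);
translate([436, 609, 352]) cube([1139, 240, 176]);
translate([436, 849, 528]) cube([1139, 240, 176]);
translate([436, 1089, 704]) cube([1139, 240, 176]);


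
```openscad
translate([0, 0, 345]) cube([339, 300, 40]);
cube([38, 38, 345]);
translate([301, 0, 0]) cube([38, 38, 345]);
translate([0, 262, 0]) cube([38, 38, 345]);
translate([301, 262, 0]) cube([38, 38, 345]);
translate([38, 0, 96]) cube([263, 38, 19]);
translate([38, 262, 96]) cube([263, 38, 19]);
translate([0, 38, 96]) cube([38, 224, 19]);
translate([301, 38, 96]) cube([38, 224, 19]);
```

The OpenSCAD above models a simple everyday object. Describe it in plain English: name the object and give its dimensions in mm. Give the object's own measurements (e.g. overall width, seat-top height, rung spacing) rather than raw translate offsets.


A simple wooden stool: a rectangular seat 339 mm (x) by 300 mm (y), 40 mm thick, top face at z = 385 mm, on four square legs, each 38×38 mm in cross-section. The legs rest on z = 0, each flush with a corner of the seat. Four stretchers, 38 mm wide and 19 mm tall, connect adjacent legs with their undersides at z = 96 mm, each running between the inner faces of the legs it joins and aligned with the legs' outer faces on the other axis.


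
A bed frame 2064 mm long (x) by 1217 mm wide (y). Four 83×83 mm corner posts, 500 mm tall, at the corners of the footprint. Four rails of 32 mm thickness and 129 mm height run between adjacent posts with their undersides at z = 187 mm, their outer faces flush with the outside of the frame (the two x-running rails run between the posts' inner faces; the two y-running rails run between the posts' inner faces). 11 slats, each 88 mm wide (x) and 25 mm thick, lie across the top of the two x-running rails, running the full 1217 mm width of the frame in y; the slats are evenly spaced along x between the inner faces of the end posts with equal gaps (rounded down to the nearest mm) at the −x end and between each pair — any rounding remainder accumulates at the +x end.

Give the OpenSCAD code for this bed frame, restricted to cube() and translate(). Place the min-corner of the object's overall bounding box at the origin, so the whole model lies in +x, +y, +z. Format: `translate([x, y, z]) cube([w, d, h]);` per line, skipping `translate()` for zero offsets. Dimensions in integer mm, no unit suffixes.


// slat z = rail_z + rail_h = 187 + 129 = 316
// slat gap = ⌊(1898 − 11·88) / 12⌋ = 77
cube([83, 83, 500]);
translate([0, 1134, 0]) cube([83, 83, 500]);
translate([1981, 0, 0]) cube([83, 83, 500]);
translate([1981, 1134, 0]) cube([83, 83, 500]);
translate([83, 0, 187]) cube([1898, 32, 129]);
translate([83, 1185, 187]) cube([1898, 32, 129]);
translate([0, 83, 187]) cube([32, 1051, 129]);
translate([2032, 83, 187]) cube([32, 1051, 129]);
translate([160, 0, 316]) cube([88, 1217, 25]);
translate([325, 0, 316]) cube([88, 1217, 25]);
translate([490, 0, 316]) cube([88, 1217, 25]);
translate([655, 0, 316]) cube([88, 1217, 25]);
translate([820, 0, 316]) cube([88, 1217, 25]);
translate([985, 0, 316]) cube([88, 1217, 25]);
translate([1150, 0, 316]) cube([88, 1217, 25]);
translate([1315, 0, 316]) cube([88, 1217, 25]);
translate([1480, 0, 316]) cube([88, 1217, 25]);
translate([1645, 0, 316]) cube([88, 1217, 25]);
translate([1810, 0, 316]) cube([88, 1217, 25]);


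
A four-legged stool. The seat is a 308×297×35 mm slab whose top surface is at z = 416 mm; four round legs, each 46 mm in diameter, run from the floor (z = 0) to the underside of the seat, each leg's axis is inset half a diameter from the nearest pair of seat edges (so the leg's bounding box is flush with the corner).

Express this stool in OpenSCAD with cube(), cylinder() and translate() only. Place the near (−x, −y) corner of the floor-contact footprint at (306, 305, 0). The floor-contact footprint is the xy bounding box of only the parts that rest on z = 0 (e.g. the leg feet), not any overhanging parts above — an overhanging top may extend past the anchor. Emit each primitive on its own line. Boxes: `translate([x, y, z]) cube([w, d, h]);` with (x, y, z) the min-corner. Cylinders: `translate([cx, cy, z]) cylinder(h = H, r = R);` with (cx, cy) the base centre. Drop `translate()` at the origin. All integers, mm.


translate([306, 305, 381]) cube([308, 297, 35]);
translate([329, 328, 0]) cylinder(h = 381, r = 23);
translate([591, 328, 0]) cylinder(h = 381, r = 23);
translate([329, 579, 0]) cylinder(h = 381, r = 23);
translate([591, 579, 0]) cylinder(h = 381, r = 23);


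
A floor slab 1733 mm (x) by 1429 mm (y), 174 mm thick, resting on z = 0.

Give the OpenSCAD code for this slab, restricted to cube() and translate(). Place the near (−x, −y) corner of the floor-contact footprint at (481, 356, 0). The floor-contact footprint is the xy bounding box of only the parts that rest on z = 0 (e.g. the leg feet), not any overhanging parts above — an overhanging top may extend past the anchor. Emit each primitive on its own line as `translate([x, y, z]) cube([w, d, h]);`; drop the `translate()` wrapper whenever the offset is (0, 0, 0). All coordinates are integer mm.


translate([481, 356, 0]) cube([1733, 1429, 174]);


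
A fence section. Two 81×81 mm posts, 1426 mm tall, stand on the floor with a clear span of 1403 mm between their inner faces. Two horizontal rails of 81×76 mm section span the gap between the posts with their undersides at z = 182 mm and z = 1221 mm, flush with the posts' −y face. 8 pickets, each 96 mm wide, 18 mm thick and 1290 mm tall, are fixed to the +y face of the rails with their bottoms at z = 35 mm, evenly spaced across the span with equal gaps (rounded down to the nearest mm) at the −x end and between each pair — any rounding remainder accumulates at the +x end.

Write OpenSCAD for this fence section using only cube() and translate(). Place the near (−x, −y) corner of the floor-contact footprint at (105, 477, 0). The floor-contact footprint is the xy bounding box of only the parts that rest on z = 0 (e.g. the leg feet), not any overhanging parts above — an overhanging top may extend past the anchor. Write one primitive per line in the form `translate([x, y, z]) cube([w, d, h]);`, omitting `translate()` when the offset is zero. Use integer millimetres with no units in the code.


translate([105, 477, 0]) cube([81, 81, 1426]);
translate([1589, 477, 0]) cube([81, 81, 1426]);
translate([186, 477, 182]) cube([1403, 81, 76]);
translate([186, 477, 1221]) cube([1403, 81, 76]);
translate([256, 558, 35]) cube([96, 18, 1290]);
translate([422, 558, 35]) cube([96, 18, 1290]);
translate([588, 558, 35]) cube([96, 18, 1290]);
translate([754, 558, 35]) cube([96, 18, 1290]);
translate([920, 558, 35]) cube([96, 18, 1290]);
translate([1086, 558, 35]) cube([96, 18, 1290]);
translate([1252, 558, 35]) cube([96, 18, 1290]);
translate([1418, 558, 35]) cube([96, 18, 1290]);
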